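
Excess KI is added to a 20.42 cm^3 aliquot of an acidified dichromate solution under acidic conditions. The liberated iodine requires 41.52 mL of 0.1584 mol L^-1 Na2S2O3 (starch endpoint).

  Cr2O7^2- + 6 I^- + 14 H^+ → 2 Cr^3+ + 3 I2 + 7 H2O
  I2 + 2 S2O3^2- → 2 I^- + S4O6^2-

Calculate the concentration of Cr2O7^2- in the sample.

n(S2O3^2-) = 0.04152 × 0.1584 = 6.577 × 10^-3 mol
n(I2) = n(S2O3^2-)/2 = 3.288 × 10^-3 mol
From the 1:3 ratio, n(Cr2O7^2-) in the aliquot = 1/3 × 3.288 × 10^-3 = 1.096 × 10^-3 mol
[Cr2O7^2-] = 1.096 × 10^-3 / 0.02042 = 0.05368 mol/L

0.05368 mol/L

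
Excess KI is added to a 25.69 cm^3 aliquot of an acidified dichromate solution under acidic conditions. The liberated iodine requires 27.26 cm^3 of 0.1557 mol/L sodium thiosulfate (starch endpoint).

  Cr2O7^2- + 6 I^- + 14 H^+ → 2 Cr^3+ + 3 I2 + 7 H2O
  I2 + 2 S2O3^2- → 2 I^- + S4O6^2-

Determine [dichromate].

n(S2O3^2-) = 0.02726 × 0.1557 = 4.244 × 10^-3 mol
n(I2) = n(S2O3^2-)/2 = 2.122 × 10^-3 mol
From the 1:3 ratio, n(Cr2O7^2-) in the aliquot = 1/3 × 2.122 × 10^-3 = 7.074 × 10^-4 mol
[Cr2O7^2-] = 7.074 × 10^-4 / 0.02569 = 0.02754 mol/L

0.02754 mol/L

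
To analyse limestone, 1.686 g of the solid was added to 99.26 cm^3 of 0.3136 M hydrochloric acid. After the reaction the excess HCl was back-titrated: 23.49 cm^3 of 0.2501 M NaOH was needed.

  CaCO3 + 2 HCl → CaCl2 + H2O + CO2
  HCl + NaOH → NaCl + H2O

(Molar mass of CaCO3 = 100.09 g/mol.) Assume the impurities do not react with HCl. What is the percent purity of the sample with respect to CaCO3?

74.96 %

n(HCl) added = 0.09926 × 0.3136 = 0.03113 mol
n(NaOH) used in back-titration = 0.02349 × 0.2501 = 5.875 × 10^-3 mol
n(HCl) left over = 5.875 × 10^-3 mol (1:1 ratio)
n(HCl) consumed by analyte = 0.03113 − 5.875 × 10^-3 = 0.02525 mol
From the 1:2 ratio, n(CaCO3) = 1/2 × 0.02525 = 0.01263 mol
mass of CaCO3 = 0.01263 × 100.09 = 1.264 g
% CaCO3 = 1.264 / 1.686 × 100 = 74.96 %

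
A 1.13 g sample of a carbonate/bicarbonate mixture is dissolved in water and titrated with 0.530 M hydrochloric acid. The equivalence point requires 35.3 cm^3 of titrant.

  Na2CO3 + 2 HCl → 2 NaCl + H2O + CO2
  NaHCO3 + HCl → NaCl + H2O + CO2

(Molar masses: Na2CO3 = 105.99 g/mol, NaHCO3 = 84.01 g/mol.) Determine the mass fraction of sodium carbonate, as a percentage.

66.8 %

n(HCl) = 0.0353 × 0.530 = 0.0187 mol
Let x = n(Na2CO3), y = n(NaHCO3).
Titrant: 2x + 1y = 0.0187;  mass: 105.99x + 84.01y = 1.13
Solving, x = 7.12 × 10^-3 mol, y = 4.47 × 10^-3 mol
mass of Na2CO3 = 7.12 × 10^-3 × 105.99 = 0.755 g
% Na2CO3 = 0.755 / 1.13 × 100 = 66.8 %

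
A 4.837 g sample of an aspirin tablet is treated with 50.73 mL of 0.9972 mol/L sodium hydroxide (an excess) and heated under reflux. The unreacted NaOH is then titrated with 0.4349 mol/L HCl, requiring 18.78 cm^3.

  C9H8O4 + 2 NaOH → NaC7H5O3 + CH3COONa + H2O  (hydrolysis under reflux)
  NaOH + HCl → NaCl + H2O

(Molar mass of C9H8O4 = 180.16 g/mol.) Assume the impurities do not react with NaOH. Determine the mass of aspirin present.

n(NaOH) added = 0.05073 × 0.9972 = 0.05059 mol
n(HCl) used in back-titration = 0.01878 × 0.4349 = 8.167 × 10^-3 mol
n(NaOH) left over = 8.167 × 10^-3 mol (1:1 ratio)
n(NaOH) consumed by analyte = 0.05059 − 8.167 × 10^-3 = 0.04242 mol
From the 1:2 ratio, n(C9H8O4) = 1/2 × 0.04242 = 0.02121 mol
mass of C9H8O4 = 0.02121 × 180.16 = 3.821 g

3.821 g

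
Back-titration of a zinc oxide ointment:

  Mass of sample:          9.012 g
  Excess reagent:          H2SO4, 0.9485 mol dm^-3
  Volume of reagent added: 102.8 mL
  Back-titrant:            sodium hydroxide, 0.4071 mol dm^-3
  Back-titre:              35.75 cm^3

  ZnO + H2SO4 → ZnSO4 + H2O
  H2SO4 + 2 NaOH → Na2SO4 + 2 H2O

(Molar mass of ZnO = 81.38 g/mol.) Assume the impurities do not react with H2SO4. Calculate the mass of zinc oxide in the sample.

7.343 g

n(H2SO4) added = 0.1028 × 0.9485 = 0.09751 mol
n(NaOH) used in back-titration = 0.03575 × 0.4071 = 0.01455 mol
From the 1:2 ratio, n(H2SO4) left over = 1/2 × 0.01455 = 7.277 × 10^-3 mol
n(H2SO4) consumed by analyte = 0.09751 − 7.277 × 10^-3 = 0.09023 mol
n(ZnO) = 0.09023 mol (1:1 ratio)
mass of ZnO = 0.09023 × 81.38 = 7.343 g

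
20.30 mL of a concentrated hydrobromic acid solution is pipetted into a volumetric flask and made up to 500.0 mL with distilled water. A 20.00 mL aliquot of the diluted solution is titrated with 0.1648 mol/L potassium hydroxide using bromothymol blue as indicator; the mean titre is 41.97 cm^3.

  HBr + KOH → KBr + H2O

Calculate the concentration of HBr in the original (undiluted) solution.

n(KOH) = 0.04197 × 0.1648 = 6.917 × 10^-3 mol
n(HBr) in the aliquot = 6.917 × 10^-3 mol (1:1 ratio)
[HBr]_dilute = 6.917 × 10^-3 / 0.02000 = 0.3458 mol/L
Dilution factor = 500.0 / 20.30 = 24.63
[HBr]_stock = 0.3458 × 24.63 = 8.518 mol/L

8.518 mol/L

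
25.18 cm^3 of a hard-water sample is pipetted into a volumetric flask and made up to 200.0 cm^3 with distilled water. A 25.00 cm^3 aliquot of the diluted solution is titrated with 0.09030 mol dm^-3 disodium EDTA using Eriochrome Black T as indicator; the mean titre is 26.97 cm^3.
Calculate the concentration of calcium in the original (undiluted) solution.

0.7738 mol/L

Ca^2+ + EDTA^4- → [Ca(EDTA)]^2-
n(EDTA) = 0.02697 × 0.09030 = 2.435 × 10^-3 mol
n(Ca2+) in the aliquot = 2.435 × 10^-3 mol (1:1 ratio)
[Ca2+]_dilute = 2.435 × 10^-3 / 0.02500 = 0.09742 mol/L
Dilution factor = 200.0 / 25.18 = 7.943
[Ca2+]_stock = 0.09742 × 7.943 = 0.7738 mol/L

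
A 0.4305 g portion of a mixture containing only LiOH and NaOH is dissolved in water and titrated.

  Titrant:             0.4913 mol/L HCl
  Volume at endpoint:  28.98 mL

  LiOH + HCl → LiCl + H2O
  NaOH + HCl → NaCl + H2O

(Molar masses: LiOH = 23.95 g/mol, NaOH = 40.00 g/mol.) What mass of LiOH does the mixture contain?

0.2074 g

n(HCl) = 0.02898 × 0.4913 = 0.01424 mol
Let x = n(LiOH), y = n(NaOH).
Titrant: 1x + 1y = 0.01424;  mass: 23.95x + 40.00y = 0.4305
Solving, x = 8.661 × 10^-3 mol, y = 5.577 × 10^-3 mol
mass of LiOH = 8.661 × 10^-3 × 23.95 = 0.2074 g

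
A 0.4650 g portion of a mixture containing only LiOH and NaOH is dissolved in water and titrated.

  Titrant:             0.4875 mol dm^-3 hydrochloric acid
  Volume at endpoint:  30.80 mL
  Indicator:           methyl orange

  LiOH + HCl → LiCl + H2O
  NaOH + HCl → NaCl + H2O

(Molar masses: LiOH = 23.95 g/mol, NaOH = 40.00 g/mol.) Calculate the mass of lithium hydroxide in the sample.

0.2023 g

n(HCl) = 0.03080 × 0.4875 = 0.01502 mol
Let x = n(LiOH), y = n(NaOH).
Titrant: 1x + 1y = 0.01502;  mass: 23.95x + 40.00y = 0.4650
Solving, x = 8.449 × 10^-3 mol, y = 6.566 × 10^-3 mol
mass of LiOH = 8.449 × 10^-3 × 23.95 = 0.2023 g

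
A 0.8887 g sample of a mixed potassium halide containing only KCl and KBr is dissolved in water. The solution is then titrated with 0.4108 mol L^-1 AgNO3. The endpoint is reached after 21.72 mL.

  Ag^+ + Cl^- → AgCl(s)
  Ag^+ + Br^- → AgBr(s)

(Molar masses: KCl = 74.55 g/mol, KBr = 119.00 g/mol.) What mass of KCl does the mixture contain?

0.2903 g

n(AgNO3) = 0.02172 × 0.4108 = 8.923 × 10^-3 mol
Let x = n(KCl), y = n(KBr).
Titrant: 1x + 1y = 8.923 × 10^-3;  mass: 74.55x + 119.00y = 0.8887
Solving, x = 3.894 × 10^-3 mol, y = 5.029 × 10^-3 mol
mass of KCl = 3.894 × 10^-3 × 74.55 = 0.2903 g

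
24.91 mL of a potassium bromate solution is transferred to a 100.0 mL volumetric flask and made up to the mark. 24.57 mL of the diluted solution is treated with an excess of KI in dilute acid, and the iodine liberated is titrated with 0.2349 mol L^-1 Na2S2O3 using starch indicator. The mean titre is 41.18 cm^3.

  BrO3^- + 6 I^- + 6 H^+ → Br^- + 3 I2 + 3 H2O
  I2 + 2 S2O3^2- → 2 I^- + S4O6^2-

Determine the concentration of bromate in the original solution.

n(S2O3^2-) = 0.04118 × 0.2349 = 9.673 × 10^-3 mol
n(I2) = n(S2O3^2-)/2 = 4.837 × 10^-3 mol
From the 1:3 ratio, n(BrO3^-) in the aliquot = 1/3 × 4.837 × 10^-3 = 1.612 × 10^-3 mol
[BrO3^-]_dilute = 1.612 × 10^-3 / 0.02457 = 0.06562 mol/L
[BrO3^-]_original = 0.06562 × 100.0/24.91 = 0.2634 mol/L

0.2634 mol/L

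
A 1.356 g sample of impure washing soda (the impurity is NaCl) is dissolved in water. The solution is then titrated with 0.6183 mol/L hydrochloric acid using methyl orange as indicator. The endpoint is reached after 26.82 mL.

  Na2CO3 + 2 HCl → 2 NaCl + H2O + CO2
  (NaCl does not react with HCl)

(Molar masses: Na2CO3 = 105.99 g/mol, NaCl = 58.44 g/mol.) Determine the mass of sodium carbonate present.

n(HCl) = 0.02682 × 0.6183 = 0.01658 mol
Let x = n(Na2CO3), y = n(NaCl).
Titrant: 2x = 0.01658;  mass: 105.99x + 58.44y = 1.356
Solving, x = 8.291 × 10^-3 mol, y = 8.166 × 10^-3 mol
mass of Na2CO3 = 8.291 × 10^-3 × 105.99 = 0.8788 g

0.8788 g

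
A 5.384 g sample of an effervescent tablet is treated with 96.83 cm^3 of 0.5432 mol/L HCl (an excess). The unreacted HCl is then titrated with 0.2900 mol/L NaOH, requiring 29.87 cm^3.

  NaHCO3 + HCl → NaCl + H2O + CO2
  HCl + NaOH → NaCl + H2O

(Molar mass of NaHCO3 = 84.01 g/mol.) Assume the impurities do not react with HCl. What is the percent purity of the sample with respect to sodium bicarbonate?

n(HCl) added = 0.09683 × 0.5432 = 0.05260 mol
n(NaOH) used in back-titration = 0.02987 × 0.2900 = 8.662 × 10^-3 mol
n(HCl) left over = 8.662 × 10^-3 mol (1:1 ratio)
n(HCl) consumed by analyte = 0.05260 − 8.662 × 10^-3 = 0.04394 mol
n(NaHCO3) = 0.04394 mol (1:1 ratio)
mass of NaHCO3 = 0.04394 × 84.01 = 3.691 g
% NaHCO3 = 3.691 / 5.384 × 100 = 68.56 %

68.56 %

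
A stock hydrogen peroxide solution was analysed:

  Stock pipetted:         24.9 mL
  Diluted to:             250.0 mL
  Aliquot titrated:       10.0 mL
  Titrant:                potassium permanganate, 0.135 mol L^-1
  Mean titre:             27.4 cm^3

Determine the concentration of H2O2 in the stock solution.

2 MnO4^- + 5 H2O2 + 6 H^+ → 2 Mn^2+ + 5 O2 + 8 H2O
n(KMnO4) = 0.0274 × 0.135 = 3.70 × 10^-3 mol
From the 5:2 ratio, n(H2O2) in the aliquot = 5/2 × 3.70 × 10^-3 = 9.25 × 10^-3 mol
[H2O2]_dilute = 9.25 × 10^-3 / 0.0100 = 0.925 mol/L
Dilution factor = 250.0 / 24.9 = 10.04
[H2O2]_stock = 0.925 × 10.04 = 9.28 mol/L

9.28 mol/L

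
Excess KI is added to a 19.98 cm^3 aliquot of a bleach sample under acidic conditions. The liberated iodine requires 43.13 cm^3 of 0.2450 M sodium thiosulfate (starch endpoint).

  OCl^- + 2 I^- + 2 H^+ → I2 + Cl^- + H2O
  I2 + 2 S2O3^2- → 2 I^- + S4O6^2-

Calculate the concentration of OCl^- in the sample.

0.2644 M

n(S2O3^2-) = 0.04313 × 0.2450 = 0.01057 mol
n(I2) = n(S2O3^2-)/2 = 5.283 × 10^-3 mol
n(OCl^-) in the aliquot = 5.283 × 10^-3 mol (1:1 ratio)
[OCl^-] = 5.283 × 10^-3 / 0.01998 = 0.2644 mol/L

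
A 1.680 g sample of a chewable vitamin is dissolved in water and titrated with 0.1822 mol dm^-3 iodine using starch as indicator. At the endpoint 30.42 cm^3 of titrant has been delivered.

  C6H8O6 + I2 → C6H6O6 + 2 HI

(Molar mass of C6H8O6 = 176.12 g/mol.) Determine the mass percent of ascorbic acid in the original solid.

58.10 %

n(I2) = 0.03042 L × 0.1822 mol/L = 5.543 × 10^-3 mol
n(C6H8O6) = 5.543 × 10^-3 mol (1:1 ratio)
mass of C6H8O6 = 5.543 × 10^-3 × 176.12 g/mol = 0.9761 g
% C6H8O6 = 0.9761 / 1.680 × 100 = 58.10 %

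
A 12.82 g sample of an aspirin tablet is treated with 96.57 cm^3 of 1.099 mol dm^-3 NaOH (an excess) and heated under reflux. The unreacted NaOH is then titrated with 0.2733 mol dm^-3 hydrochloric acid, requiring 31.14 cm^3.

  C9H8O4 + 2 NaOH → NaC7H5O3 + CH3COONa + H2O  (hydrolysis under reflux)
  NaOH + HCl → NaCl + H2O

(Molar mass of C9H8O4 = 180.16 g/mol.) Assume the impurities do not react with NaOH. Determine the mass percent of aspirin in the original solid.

n(NaOH) added = 0.09657 × 1.099 = 0.1061 mol
n(HCl) used in back-titration = 0.03114 × 0.2733 = 8.511 × 10^-3 mol
n(NaOH) left over = 8.511 × 10^-3 mol (1:1 ratio)
n(NaOH) consumed by analyte = 0.1061 − 8.511 × 10^-3 = 0.09762 mol
From the 1:2 ratio, n(C9H8O4) = 1/2 × 0.09762 = 0.04881 mol
mass of C9H8O4 = 0.04881 × 180.16 = 8.794 g
% C9H8O4 = 8.794 / 12.82 × 100 = 68.59 %

68.59 %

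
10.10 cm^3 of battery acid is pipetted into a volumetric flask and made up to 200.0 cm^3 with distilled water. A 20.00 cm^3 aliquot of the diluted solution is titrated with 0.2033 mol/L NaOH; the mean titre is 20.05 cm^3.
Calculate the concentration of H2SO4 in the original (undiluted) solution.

H2SO4 + 2 NaOH → Na2SO4 + 2 H2O
n(NaOH) = 0.02005 × 0.2033 = 4.076 × 10^-3 mol
From the 1:2 ratio, n(H2SO4) in the aliquot = 1/2 × 4.076 × 10^-3 = 2.038 × 10^-3 mol
[H2SO4]_dilute = 2.038 × 10^-3 / 0.02000 = 0.1019 mol/L
Dilution factor = 200.0 / 10.10 = 19.80
[H2SO4]_stock = 0.1019 × 19.80 = 2.018 mol/L

2.018 mol/L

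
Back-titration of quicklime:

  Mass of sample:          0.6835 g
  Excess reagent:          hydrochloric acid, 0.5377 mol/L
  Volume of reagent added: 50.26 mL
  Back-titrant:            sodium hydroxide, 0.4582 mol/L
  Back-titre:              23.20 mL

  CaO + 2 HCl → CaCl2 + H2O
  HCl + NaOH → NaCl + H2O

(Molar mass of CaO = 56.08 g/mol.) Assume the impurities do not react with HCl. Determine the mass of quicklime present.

n(HCl) added = 0.05026 × 0.5377 = 0.02702 mol
n(NaOH) used in back-titration = 0.02320 × 0.4582 = 0.01063 mol
n(HCl) left over = 0.01063 mol (1:1 ratio)
n(HCl) consumed by analyte = 0.02702 − 0.01063 = 0.01639 mol
From the 1:2 ratio, n(CaO) = 1/2 × 0.01639 = 8.197 × 10^-3 mol
mass of CaO = 8.197 × 10^-3 × 56.08 = 0.4597 g

0.4597 g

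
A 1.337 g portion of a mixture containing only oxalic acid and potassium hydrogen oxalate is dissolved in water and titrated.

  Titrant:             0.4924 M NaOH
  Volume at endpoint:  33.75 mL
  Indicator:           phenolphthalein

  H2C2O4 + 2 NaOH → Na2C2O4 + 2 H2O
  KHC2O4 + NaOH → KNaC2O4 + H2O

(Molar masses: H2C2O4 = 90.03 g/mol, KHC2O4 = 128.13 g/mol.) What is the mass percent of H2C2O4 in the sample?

n(NaOH) = 0.03375 × 0.4924 = 0.01662 mol
Let x = n(H2C2O4), y = n(KHC2O4).
Titrant: 2x + 1y = 0.01662;  mass: 90.03x + 128.13y = 1.337
Solving, x = 4.766 × 10^-3 mol, y = 7.086 × 10^-3 mol
mass of H2C2O4 = 4.766 × 10^-3 × 90.03 = 0.4291 g
% H2C2O4 = 0.4291 / 1.337 × 100 = 32.10 %

32.10 %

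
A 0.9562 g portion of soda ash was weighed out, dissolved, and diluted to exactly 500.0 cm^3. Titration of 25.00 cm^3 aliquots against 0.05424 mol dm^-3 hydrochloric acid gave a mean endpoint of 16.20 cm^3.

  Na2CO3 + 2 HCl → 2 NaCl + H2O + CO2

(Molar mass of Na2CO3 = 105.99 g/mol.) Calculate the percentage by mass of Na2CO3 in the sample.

n(HCl) per titration = 0.01620 × 0.05424 = 8.787 × 10^-4 mol
From the 1:2 ratio, n(Na2CO3) in each aliquot = 1/2 × 8.787 × 10^-4 = 4.393 × 10^-4 mol
n(Na2CO3) in the whole flask = 4.393 × 10^-4 × 500.0/25.00 = 8.787 × 10^-3 mol
mass of Na2CO3 = 8.787 × 10^-3 × 105.99 = 0.9313 g
% Na2CO3 = 0.9313 / 0.9562 × 100 = 97.40 %

97.40 %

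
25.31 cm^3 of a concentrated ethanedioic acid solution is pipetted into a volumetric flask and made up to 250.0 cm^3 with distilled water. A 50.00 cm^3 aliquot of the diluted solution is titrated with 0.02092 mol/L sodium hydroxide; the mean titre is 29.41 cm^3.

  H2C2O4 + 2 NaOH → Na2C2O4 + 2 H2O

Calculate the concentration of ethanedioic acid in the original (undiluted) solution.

n(NaOH) = 0.02941 × 0.02092 = 6.153 × 10^-4 mol
From the 1:2 ratio, n(H2C2O4) in the aliquot = 1/2 × 6.153 × 10^-4 = 3.076 × 10^-4 mol
[H2C2O4]_dilute = 3.076 × 10^-4 / 0.05000 = 0.006153 mol/L
Dilution factor = 250.0 / 25.31 = 9.878
[H2C2O4]_stock = 0.006153 × 9.878 = 0.06077 mol/L

0.06077 mol/L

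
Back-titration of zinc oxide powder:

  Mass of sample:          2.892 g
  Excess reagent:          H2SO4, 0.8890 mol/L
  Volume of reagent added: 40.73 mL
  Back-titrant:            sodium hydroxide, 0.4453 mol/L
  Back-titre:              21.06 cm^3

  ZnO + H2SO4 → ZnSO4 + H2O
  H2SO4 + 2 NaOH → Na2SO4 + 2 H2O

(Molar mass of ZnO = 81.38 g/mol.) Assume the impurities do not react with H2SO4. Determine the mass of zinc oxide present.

2.565 g

n(H2SO4) added = 0.04073 × 0.8890 = 0.03621 mol
n(NaOH) used in back-titration = 0.02106 × 0.4453 = 9.378 × 10^-3 mol
From the 1:2 ratio, n(H2SO4) left over = 1/2 × 9.378 × 10^-3 = 4.689 × 10^-3 mol
n(H2SO4) consumed by analyte = 0.03621 − 4.689 × 10^-3 = 0.03152 mol
n(ZnO) = 0.03152 mol (1:1 ratio)
mass of ZnO = 0.03152 × 81.38 = 2.565 g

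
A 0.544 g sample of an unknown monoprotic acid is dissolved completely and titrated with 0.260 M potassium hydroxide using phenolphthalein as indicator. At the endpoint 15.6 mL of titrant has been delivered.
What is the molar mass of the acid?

134 g/mol

n(KOH) = 0.0156 L × 0.260 mol/L = 4.06 × 10^-3 mol
n(HA) = 4.06 × 10^-3 mol (1:1 ratio)
M = m / n = 0.544 g / 4.06 × 10^-3 mol = 134 g/mol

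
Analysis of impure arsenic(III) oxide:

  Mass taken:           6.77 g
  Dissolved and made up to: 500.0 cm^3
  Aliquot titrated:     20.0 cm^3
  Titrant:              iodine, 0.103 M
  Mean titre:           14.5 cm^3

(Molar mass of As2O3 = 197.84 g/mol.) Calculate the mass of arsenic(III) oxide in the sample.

3.69 g

As2O3 + 2 I2 + 2 H2O → As2O5 + 4 HI
n(I2) per titration = 0.0145 × 0.103 = 1.49 × 10^-3 mol
From the 1:2 ratio, n(As2O3) in each aliquot = 1/2 × 1.49 × 10^-3 = 7.47 × 10^-4 mol
n(As2O3) in the whole flask = 7.47 × 10^-4 × 500.0/20.0 = 0.0187 mol
mass of As2O3 = 0.0187 × 197.84 = 3.69 g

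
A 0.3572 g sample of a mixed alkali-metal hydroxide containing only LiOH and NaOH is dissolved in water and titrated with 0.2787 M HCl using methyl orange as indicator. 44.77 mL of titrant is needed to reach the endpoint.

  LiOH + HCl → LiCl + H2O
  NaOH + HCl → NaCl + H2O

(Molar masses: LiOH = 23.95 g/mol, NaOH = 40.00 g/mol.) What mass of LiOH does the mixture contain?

0.2117 g

n(HCl) = 0.04477 × 0.2787 = 0.01248 mol
Let x = n(LiOH), y = n(NaOH).
Titrant: 1x + 1y = 0.01248;  mass: 23.95x + 40.00y = 0.3572
Solving, x = 8.841 × 10^-3 mol, y = 3.637 × 10^-3 mol
mass of LiOH = 8.841 × 10^-3 × 23.95 = 0.2117 g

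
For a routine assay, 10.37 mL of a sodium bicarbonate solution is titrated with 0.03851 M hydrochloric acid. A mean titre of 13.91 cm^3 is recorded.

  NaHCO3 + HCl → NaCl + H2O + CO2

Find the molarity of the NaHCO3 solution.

0.05166 M

n(HCl) = 0.01391 L × 0.03851 mol/L = 5.357 × 10^-4 mol
n(NaHCO3) = 5.357 × 10^-4 mol (1:1 mole ratio)
[NaHCO3] = 5.357 × 10^-4 mol / 0.01037 L = 0.05166 mol/L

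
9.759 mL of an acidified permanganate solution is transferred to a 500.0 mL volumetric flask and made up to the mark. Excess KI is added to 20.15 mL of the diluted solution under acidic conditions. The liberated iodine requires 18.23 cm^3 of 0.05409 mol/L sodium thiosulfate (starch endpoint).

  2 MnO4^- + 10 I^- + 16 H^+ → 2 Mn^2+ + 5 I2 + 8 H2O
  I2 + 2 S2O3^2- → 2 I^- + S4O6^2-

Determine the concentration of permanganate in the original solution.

0.5014 mol/L

n(S2O3^2-) = 0.01823 × 0.05409 = 9.861 × 10^-4 mol
n(I2) = n(S2O3^2-)/2 = 4.930 × 10^-4 mol
From the 2:5 ratio, n(MnO4^-) in the aliquot = 2/5 × 4.930 × 10^-4 = 1.972 × 10^-4 mol
[MnO4^-]_dilute = 1.972 × 10^-4 / 0.02015 = 0.009787 mol/L
[MnO4^-]_original = 0.009787 × 500.0/9.759 = 0.5014 mol/L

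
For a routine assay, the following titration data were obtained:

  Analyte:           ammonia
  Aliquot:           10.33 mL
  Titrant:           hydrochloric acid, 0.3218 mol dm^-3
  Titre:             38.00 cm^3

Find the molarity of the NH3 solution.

1.184 mol/L

NH3 + HCl → NH4Cl
n(HCl) = 0.03800 L × 0.3218 mol/L = 0.01223 mol
n(NH3) = 0.01223 mol (1:1 mole ratio)
[NH3] = 0.01223 mol / 0.01033 L = 1.184 mol/L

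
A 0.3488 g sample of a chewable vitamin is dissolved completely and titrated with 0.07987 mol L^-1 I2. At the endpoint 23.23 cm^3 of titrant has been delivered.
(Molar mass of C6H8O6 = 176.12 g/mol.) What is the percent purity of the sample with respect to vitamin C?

93.68 %

C6H8O6 + I2 → C6H6O6 + 2 HI
n(I2) = 0.02323 L × 0.07987 mol/L = 1.855 × 10^-3 mol
n(C6H8O6) = 1.855 × 10^-3 mol (1:1 ratio)
mass of C6H8O6 = 1.855 × 10^-3 × 176.12 g/mol = 0.3268 g
% C6H8O6 = 0.3268 / 0.3488 × 100 = 93.68 %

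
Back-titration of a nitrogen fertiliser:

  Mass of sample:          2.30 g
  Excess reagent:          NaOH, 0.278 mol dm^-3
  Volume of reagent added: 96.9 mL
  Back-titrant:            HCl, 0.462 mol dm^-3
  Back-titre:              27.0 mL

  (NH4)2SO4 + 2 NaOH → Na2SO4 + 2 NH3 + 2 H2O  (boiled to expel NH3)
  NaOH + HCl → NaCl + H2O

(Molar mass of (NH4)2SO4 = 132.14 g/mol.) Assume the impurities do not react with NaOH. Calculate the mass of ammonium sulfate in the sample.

0.956 g

n(NaOH) added = 0.0969 × 0.278 = 0.0269 mol
n(HCl) used in back-titration = 0.0270 × 0.462 = 0.0125 mol
n(NaOH) left over = 0.0125 mol (1:1 ratio)
n(NaOH) consumed by analyte = 0.0269 − 0.0125 = 0.0145 mol
From the 1:2 ratio, n((NH4)2SO4) = 1/2 × 0.0145 = 7.23 × 10^-3 mol
mass of (NH4)2SO4 = 7.23 × 10^-3 × 132.14 = 0.956 g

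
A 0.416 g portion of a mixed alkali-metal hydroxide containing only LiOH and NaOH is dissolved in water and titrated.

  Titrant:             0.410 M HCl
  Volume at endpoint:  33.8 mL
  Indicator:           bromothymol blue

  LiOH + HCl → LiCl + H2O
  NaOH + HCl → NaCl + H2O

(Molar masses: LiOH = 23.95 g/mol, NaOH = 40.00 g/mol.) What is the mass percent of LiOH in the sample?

49.6 %

n(HCl) = 0.0338 × 0.410 = 0.0139 mol
Let x = n(LiOH), y = n(NaOH).
Titrant: 1x + 1y = 0.0139;  mass: 23.95x + 40.00y = 0.416
Solving, x = 8.62 × 10^-3 mol, y = 5.24 × 10^-3 mol
mass of LiOH = 8.62 × 10^-3 × 23.95 = 0.206 g
% LiOH = 0.206 / 0.416 × 100 = 49.6 %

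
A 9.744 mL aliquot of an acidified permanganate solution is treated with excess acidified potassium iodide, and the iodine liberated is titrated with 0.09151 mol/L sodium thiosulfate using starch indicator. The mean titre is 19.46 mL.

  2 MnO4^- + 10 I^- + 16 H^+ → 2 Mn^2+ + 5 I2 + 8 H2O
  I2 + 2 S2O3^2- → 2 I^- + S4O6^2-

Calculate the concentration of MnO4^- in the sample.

n(S2O3^2-) = 0.01946 × 0.09151 = 1.781 × 10^-3 mol
n(I2) = n(S2O3^2-)/2 = 8.904 × 10^-4 mol
From the 2:5 ratio, n(MnO4^-) in the aliquot = 2/5 × 8.904 × 10^-4 = 3.562 × 10^-4 mol
[MnO4^-] = 3.562 × 10^-4 / 0.009744 = 0.03655 mol/L

0.03655 mol/L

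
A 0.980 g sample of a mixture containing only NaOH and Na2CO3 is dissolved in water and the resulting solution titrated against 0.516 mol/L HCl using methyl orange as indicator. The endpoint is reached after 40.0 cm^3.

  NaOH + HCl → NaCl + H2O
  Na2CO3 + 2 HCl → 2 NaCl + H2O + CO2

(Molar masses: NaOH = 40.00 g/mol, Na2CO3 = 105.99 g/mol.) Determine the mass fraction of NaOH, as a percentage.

n(HCl) = 0.0400 × 0.516 = 0.0206 mol
Let x = n(NaOH), y = n(Na2CO3).
Titrant: 1x + 2y = 0.0206;  mass: 40.00x + 105.99y = 0.980
Solving, x = 8.76 × 10^-3 mol, y = 5.94 × 10^-3 mol
mass of NaOH = 8.76 × 10^-3 × 40.00 = 0.350 g
% NaOH = 0.350 / 0.980 × 100 = 35.7 %

35.7 %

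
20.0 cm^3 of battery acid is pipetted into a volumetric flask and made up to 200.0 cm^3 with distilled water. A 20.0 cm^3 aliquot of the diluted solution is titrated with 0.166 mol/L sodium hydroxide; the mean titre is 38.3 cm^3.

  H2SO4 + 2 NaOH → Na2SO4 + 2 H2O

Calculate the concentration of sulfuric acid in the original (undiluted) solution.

1.59 mol/L

n(NaOH) = 0.0383 × 0.166 = 6.36 × 10^-3 mol
From the 1:2 ratio, n(H2SO4) in the aliquot = 1/2 × 6.36 × 10^-3 = 3.18 × 10^-3 mol
[H2SO4]_dilute = 3.18 × 10^-3 / 0.0200 = 0.159 mol/L
Dilution factor = 200.0 / 20.0 = 10.00
[H2SO4]_stock = 0.159 × 10.00 = 1.59 mol/L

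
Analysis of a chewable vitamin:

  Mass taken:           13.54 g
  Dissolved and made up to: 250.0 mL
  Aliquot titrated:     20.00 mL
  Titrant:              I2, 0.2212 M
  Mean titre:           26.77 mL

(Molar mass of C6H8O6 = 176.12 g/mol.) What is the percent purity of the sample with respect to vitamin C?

96.28 %

C6H8O6 + I2 → C6H6O6 + 2 HI
n(I2) per titration = 0.02677 × 0.2212 = 5.922 × 10^-3 mol
n(C6H8O6) in each aliquot = 5.922 × 10^-3 mol (1:1 ratio)
n(C6H8O6) in the whole flask = 5.922 × 10^-3 × 250.0/20.00 = 0.07402 mol
mass of C6H8O6 = 0.07402 × 176.12 = 13.04 g
% C6H8O6 = 13.04 / 13.54 × 100 = 96.28 %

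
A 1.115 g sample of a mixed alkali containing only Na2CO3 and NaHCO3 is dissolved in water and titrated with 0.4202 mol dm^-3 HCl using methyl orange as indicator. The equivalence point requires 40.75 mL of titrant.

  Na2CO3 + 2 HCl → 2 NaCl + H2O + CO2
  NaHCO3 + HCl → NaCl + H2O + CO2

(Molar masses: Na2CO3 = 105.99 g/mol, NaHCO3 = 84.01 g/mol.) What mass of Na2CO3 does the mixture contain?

0.5528 g

n(HCl) = 0.04075 × 0.4202 = 0.01712 mol
Let x = n(Na2CO3), y = n(NaHCO3).
Titrant: 2x + 1y = 0.01712;  mass: 105.99x + 84.01y = 1.115
Solving, x = 5.215 × 10^-3 mol, y = 6.692 × 10^-3 mol
mass of Na2CO3 = 5.215 × 10^-3 × 105.99 = 0.5528 g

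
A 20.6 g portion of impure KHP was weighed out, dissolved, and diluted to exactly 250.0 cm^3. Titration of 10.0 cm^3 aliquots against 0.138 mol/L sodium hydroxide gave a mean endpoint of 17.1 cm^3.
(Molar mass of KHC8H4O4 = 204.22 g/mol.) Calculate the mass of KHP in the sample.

12.0 g

KHC8H4O4 + NaOH → KNaC8H4O4 + H2O
n(NaOH) per titration = 0.0171 × 0.138 = 2.36 × 10^-3 mol
n(KHC8H4O4) in each aliquot = 2.36 × 10^-3 mol (1:1 ratio)
n(KHC8H4O4) in the whole flask = 2.36 × 10^-3 × 250.0/10.0 = 0.0590 mol
mass of KHC8H4O4 = 0.0590 × 204.22 = 12.0 g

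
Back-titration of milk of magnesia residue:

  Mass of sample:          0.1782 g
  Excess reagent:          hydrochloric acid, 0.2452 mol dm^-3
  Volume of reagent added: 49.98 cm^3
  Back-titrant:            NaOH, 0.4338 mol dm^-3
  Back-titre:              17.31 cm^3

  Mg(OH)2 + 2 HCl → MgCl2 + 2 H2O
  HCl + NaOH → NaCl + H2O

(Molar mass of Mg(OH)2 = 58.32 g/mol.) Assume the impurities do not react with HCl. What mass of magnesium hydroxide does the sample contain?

0.1384 g

n(HCl) added = 0.04998 × 0.2452 = 0.01226 mol
n(NaOH) used in back-titration = 0.01731 × 0.4338 = 7.509 × 10^-3 mol
n(HCl) left over = 7.509 × 10^-3 mol (1:1 ratio)
n(HCl) consumed by analyte = 0.01226 − 7.509 × 10^-3 = 4.746 × 10^-3 mol
From the 1:2 ratio, n(Mg(OH)2) = 1/2 × 4.746 × 10^-3 = 2.373 × 10^-3 mol
mass of Mg(OH)2 = 2.373 × 10^-3 × 58.32 = 0.1384 g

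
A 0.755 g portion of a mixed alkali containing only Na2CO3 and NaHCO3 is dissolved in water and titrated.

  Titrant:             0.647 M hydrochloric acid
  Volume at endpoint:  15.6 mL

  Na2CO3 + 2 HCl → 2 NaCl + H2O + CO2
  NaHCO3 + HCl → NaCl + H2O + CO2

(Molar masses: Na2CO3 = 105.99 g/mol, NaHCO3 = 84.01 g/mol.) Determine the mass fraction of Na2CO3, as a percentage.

n(HCl) = 0.0156 × 0.647 = 0.0101 mol
Let x = n(Na2CO3), y = n(NaHCO3).
Titrant: 2x + 1y = 0.0101;  mass: 105.99x + 84.01y = 0.755
Solving, x = 1.50 × 10^-3 mol, y = 7.10 × 10^-3 mol
mass of Na2CO3 = 1.50 × 10^-3 × 105.99 = 0.159 g
% Na2CO3 = 0.159 / 0.755 × 100 = 21.0 %

21.0 %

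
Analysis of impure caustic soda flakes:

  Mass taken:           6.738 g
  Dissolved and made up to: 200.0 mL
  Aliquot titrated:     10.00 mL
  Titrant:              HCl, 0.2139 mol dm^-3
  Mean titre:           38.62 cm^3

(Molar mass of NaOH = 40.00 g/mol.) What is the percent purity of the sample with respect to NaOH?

98.08 %

NaOH + HCl → NaCl + H2O
n(HCl) per titration = 0.03862 × 0.2139 = 8.261 × 10^-3 mol
n(NaOH) in each aliquot = 8.261 × 10^-3 mol (1:1 ratio)
n(NaOH) in the whole flask = 8.261 × 10^-3 × 200.0/10.00 = 0.1652 mol
mass of NaOH = 0.1652 × 40.00 = 6.609 g
% NaOH = 6.609 / 6.738 × 100 = 98.08 %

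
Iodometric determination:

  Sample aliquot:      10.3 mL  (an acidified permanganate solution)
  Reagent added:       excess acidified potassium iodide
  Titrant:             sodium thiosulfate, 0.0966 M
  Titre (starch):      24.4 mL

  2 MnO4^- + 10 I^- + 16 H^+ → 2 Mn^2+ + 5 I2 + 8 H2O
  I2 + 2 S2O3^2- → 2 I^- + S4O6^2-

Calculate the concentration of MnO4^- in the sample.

0.0458 M

n(S2O3^2-) = 0.0244 × 0.0966 = 2.36 × 10^-3 mol
n(I2) = n(S2O3^2-)/2 = 1.18 × 10^-3 mol
From the 2:5 ratio, n(MnO4^-) in the aliquot = 2/5 × 1.18 × 10^-3 = 4.71 × 10^-4 mol
[MnO4^-] = 4.71 × 10^-4 / 0.0103 = 0.0458 mol/L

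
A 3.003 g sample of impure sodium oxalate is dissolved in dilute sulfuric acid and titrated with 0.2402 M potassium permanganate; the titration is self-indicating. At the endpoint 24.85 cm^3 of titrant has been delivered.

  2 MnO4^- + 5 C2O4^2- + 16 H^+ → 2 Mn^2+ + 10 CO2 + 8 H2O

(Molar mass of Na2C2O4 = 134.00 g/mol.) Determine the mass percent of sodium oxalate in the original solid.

66.59 %

n(KMnO4) = 0.02485 L × 0.2402 mol/L = 5.969 × 10^-3 mol
From the 5:2 ratio, n(Na2C2O4) = 5/2 × 5.969 × 10^-3 = 0.01492 mol
mass of Na2C2O4 = 0.01492 × 134.00 g/mol = 2.000 g
% Na2C2O4 = 2.000 / 3.003 × 100 = 66.59 %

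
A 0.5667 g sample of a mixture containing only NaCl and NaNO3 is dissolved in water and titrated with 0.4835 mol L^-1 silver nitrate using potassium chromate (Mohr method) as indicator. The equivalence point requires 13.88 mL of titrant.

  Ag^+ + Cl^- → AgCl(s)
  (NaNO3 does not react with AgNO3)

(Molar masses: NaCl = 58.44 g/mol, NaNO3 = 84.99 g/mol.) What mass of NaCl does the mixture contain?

0.3922 g

n(AgNO3) = 0.01388 × 0.4835 = 6.711 × 10^-3 mol
Let x = n(NaCl), y = n(NaNO3).
Titrant: 1x = 6.711 × 10^-3;  mass: 58.44x + 84.99y = 0.5667
Solving, x = 6.711 × 10^-3 mol, y = 2.053 × 10^-3 mol
mass of NaCl = 6.711 × 10^-3 × 58.44 = 0.3922 g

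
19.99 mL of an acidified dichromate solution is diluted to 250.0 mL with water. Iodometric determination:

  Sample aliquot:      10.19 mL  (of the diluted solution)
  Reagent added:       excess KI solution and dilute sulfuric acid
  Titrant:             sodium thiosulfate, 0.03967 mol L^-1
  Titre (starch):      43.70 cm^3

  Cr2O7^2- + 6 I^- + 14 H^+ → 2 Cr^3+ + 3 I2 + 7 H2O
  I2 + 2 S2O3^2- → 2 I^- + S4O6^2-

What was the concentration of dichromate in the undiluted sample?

n(S2O3^2-) = 0.04370 × 0.03967 = 1.734 × 10^-3 mol
n(I2) = n(S2O3^2-)/2 = 8.668 × 10^-4 mol
From the 1:3 ratio, n(Cr2O7^2-) in the aliquot = 1/3 × 8.668 × 10^-4 = 2.889 × 10^-4 mol
[Cr2O7^2-]_dilute = 2.889 × 10^-4 / 0.01019 = 0.02835 mol/L
[Cr2O7^2-]_original = 0.02835 × 250.0/19.99 = 0.3546 mol/L

0.3546 mol/L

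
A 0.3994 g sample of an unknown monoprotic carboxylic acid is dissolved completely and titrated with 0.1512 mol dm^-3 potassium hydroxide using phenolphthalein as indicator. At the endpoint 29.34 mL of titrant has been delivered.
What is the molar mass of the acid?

90.03 g/mol

n(KOH) = 0.02934 L × 0.1512 mol/L = 4.436 × 10^-3 mol
n(HA) = 4.436 × 10^-3 mol (1:1 ratio)
M = m / n = 0.3994 g / 4.436 × 10^-3 mol = 90.03 g/mol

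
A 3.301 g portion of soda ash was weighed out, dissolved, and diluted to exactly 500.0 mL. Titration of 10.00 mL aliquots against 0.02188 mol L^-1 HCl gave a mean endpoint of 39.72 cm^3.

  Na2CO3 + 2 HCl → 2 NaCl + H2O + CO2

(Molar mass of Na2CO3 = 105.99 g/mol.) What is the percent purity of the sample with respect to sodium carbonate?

n(HCl) per titration = 0.03972 × 0.02188 = 8.691 × 10^-4 mol
From the 1:2 ratio, n(Na2CO3) in each aliquot = 1/2 × 8.691 × 10^-4 = 4.345 × 10^-4 mol
n(Na2CO3) in the whole flask = 4.345 × 10^-4 × 500.0/10.00 = 0.02173 mol
mass of Na2CO3 = 0.02173 × 105.99 = 2.303 g
% Na2CO3 = 2.303 / 3.301 × 100 = 69.76 %

69.76 %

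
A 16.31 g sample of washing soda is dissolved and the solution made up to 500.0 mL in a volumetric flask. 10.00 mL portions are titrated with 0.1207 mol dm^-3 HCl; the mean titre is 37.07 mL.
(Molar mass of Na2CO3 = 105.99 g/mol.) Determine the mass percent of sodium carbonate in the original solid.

72.69 %

Na2CO3 + 2 HCl → 2 NaCl + H2O + CO2
n(HCl) per titration = 0.03707 × 0.1207 = 4.474 × 10^-3 mol
From the 1:2 ratio, n(Na2CO3) in each aliquot = 1/2 × 4.474 × 10^-3 = 2.237 × 10^-3 mol
n(Na2CO3) in the whole flask = 2.237 × 10^-3 × 500.0/10.00 = 0.1119 mol
mass of Na2CO3 = 0.1119 × 105.99 = 11.86 g
% Na2CO3 = 11.86 / 16.31 × 100 = 72.69 %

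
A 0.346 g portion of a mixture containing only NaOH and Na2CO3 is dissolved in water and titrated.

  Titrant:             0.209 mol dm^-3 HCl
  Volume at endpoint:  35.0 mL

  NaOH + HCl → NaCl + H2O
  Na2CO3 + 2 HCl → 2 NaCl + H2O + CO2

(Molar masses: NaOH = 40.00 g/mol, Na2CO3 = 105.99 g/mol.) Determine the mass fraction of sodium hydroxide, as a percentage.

n(HCl) = 0.0350 × 0.209 = 7.31 × 10^-3 mol
Let x = n(NaOH), y = n(Na2CO3).
Titrant: 1x + 2y = 7.31 × 10^-3;  mass: 40.00x + 105.99y = 0.346
Solving, x = 3.21 × 10^-3 mol, y = 2.05 × 10^-3 mol
mass of NaOH = 3.21 × 10^-3 × 40.00 = 0.128 g
% NaOH = 0.128 / 0.346 × 100 = 37.1 %

37.1 %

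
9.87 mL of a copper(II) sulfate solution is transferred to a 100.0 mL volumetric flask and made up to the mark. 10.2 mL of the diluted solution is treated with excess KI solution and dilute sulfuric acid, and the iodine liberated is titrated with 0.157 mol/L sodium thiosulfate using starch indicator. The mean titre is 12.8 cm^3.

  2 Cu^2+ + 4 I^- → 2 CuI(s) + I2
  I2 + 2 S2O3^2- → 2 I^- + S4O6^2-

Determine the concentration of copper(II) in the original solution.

n(S2O3^2-) = 0.0128 × 0.157 = 2.01 × 10^-3 mol
n(I2) = n(S2O3^2-)/2 = 1.00 × 10^-3 mol
From the 2:1 ratio, n(Cu2+) in the aliquot = 2/1 × 1.00 × 10^-3 = 2.01 × 10^-3 mol
[Cu2+]_dilute = 2.01 × 10^-3 / 0.0102 = 0.197 mol/L
[Cu2+]_original = 0.197 × 100.0/9.87 = 2.00 mol/L

2.00 mol/L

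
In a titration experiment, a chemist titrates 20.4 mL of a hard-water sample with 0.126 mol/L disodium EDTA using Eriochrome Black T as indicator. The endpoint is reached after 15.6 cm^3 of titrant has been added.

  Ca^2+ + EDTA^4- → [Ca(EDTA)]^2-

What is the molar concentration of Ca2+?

0.0964 mol/L

n(EDTA) = 0.0156 L × 0.126 mol/L = 1.97 × 10^-3 mol
n(Ca2+) = 1.97 × 10^-3 mol (1:1 mole ratio)
[Ca2+] = 1.97 × 10^-3 mol / 0.0204 L = 0.0964 mol/L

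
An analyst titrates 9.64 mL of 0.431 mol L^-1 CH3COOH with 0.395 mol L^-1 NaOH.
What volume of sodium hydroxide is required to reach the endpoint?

CH3COOH + NaOH → CH3COONa + H2O
n(CH3COOH) = 0.00964 L × 0.431 mol/L = 4.15 × 10^-3 mol
n(NaOH) = 4.15 × 10^-3 mol (1:1 stoichiometry)
V(NaOH) = 4.15 × 10^-3 mol / 0.395 mol/L = 0.0105 L = 10.5 mL

10.5 mL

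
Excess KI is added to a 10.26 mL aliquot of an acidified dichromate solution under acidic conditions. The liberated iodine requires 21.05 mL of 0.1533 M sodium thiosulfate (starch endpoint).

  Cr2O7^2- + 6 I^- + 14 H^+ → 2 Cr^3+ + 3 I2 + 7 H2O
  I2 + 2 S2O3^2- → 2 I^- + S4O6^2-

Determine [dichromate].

n(S2O3^2-) = 0.02105 × 0.1533 = 3.227 × 10^-3 mol
n(I2) = n(S2O3^2-)/2 = 1.613 × 10^-3 mol
From the 1:3 ratio, n(Cr2O7^2-) in the aliquot = 1/3 × 1.613 × 10^-3 = 5.378 × 10^-4 mol
[Cr2O7^2-] = 5.378 × 10^-4 / 0.01026 = 0.05242 mol/L

0.05242 M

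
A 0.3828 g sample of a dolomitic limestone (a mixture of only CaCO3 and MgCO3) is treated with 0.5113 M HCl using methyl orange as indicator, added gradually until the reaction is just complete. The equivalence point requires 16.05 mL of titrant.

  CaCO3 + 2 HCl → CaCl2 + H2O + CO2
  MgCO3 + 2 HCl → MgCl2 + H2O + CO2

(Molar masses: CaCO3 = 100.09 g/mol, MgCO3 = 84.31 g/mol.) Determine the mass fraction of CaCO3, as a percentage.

n(HCl) = 0.01605 × 0.5113 = 8.206 × 10^-3 mol
Let x = n(CaCO3), y = n(MgCO3).
Titrant: 2x + 2y = 8.206 × 10^-3;  mass: 100.09x + 84.31y = 0.3828
Solving, x = 2.336 × 10^-3 mol, y = 1.767 × 10^-3 mol
mass of CaCO3 = 2.336 × 10^-3 × 100.09 = 0.2338 g
% CaCO3 = 0.2338 / 0.3828 × 100 = 61.08 %

61.08 %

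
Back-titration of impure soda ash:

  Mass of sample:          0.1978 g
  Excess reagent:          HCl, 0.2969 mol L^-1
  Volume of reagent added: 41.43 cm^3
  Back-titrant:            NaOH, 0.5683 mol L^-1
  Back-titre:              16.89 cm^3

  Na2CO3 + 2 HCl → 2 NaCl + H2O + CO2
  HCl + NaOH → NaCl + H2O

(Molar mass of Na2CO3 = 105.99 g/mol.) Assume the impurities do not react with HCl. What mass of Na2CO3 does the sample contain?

0.1432 g

n(HCl) added = 0.04143 × 0.2969 = 0.01230 mol
n(NaOH) used in back-titration = 0.01689 × 0.5683 = 9.599 × 10^-3 mol
n(HCl) left over = 9.599 × 10^-3 mol (1:1 ratio)
n(HCl) consumed by analyte = 0.01230 − 9.599 × 10^-3 = 2.702 × 10^-3 mol
From the 1:2 ratio, n(Na2CO3) = 1/2 × 2.702 × 10^-3 = 1.351 × 10^-3 mol
mass of Na2CO3 = 1.351 × 10^-3 × 105.99 = 0.1432 g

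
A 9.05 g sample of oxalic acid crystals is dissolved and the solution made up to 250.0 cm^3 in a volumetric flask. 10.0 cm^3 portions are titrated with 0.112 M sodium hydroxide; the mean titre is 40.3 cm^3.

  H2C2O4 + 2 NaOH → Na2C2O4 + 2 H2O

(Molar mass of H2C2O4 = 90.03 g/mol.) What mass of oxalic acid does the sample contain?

n(NaOH) per titration = 0.0403 × 0.112 = 4.51 × 10^-3 mol
From the 1:2 ratio, n(H2C2O4) in each aliquot = 1/2 × 4.51 × 10^-3 = 2.26 × 10^-3 mol
n(H2C2O4) in the whole flask = 2.26 × 10^-3 × 250.0/10.0 = 0.0564 mol
mass of H2C2O4 = 0.0564 × 90.03 = 5.08 g

5.08 g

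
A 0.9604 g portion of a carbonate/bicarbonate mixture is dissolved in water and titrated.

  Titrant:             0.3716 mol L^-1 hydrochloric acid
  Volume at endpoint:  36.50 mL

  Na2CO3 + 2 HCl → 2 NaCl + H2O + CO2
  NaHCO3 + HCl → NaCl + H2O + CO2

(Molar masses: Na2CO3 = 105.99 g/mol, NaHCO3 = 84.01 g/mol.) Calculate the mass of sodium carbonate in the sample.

n(HCl) = 0.03650 × 0.3716 = 0.01356 mol
Let x = n(Na2CO3), y = n(NaHCO3).
Titrant: 2x + 1y = 0.01356;  mass: 105.99x + 84.01y = 0.9604
Solving, x = 2.887 × 10^-3 mol, y = 7.790 × 10^-3 mol
mass of Na2CO3 = 2.887 × 10^-3 × 105.99 = 0.3060 g

0.3060 g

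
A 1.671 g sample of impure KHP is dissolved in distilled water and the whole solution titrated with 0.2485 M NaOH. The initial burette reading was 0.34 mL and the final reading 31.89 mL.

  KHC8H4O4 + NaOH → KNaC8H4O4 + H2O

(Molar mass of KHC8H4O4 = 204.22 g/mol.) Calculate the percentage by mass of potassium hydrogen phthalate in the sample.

95.82 %

n(NaOH) = 0.03155 L × 0.2485 mol/L = 7.840 × 10^-3 mol
n(KHC8H4O4) = 7.840 × 10^-3 mol (1:1 ratio)
mass of KHC8H4O4 = 7.840 × 10^-3 × 204.22 g/mol = 1.601 g
% KHC8H4O4 = 1.601 / 1.671 × 100 = 95.82 %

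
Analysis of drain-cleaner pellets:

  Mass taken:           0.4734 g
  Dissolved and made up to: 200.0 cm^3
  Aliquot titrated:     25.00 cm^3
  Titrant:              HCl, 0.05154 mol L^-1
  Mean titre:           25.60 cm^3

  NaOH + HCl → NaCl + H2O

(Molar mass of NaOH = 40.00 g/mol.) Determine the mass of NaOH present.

0.4222 g

n(HCl) per titration = 0.02560 × 0.05154 = 1.319 × 10^-3 mol
n(NaOH) in each aliquot = 1.319 × 10^-3 mol (1:1 ratio)
n(NaOH) in the whole flask = 1.319 × 10^-3 × 200.0/25.00 = 0.01056 mol
mass of NaOH = 0.01056 × 40.00 = 0.4222 g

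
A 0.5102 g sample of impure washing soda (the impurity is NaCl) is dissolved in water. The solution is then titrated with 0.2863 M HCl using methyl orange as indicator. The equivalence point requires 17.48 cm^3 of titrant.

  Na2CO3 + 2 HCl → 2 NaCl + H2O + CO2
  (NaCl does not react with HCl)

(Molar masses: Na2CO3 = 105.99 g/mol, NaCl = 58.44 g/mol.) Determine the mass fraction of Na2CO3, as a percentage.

n(HCl) = 0.01748 × 0.2863 = 5.005 × 10^-3 mol
Let x = n(Na2CO3), y = n(NaCl).
Titrant: 2x = 5.005 × 10^-3;  mass: 105.99x + 58.44y = 0.5102
Solving, x = 2.502 × 10^-3 mol, y = 4.192 × 10^-3 mol
mass of Na2CO3 = 2.502 × 10^-3 × 105.99 = 0.2652 g
% Na2CO3 = 0.2652 / 0.5102 × 100 = 51.98 %

51.98 %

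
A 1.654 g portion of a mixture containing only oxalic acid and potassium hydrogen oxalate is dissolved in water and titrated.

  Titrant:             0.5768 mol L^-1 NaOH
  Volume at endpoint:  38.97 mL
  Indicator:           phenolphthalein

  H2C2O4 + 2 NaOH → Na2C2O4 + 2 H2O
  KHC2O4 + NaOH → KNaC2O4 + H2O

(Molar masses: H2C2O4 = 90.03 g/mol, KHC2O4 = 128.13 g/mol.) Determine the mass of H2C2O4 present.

0.6641 g

n(NaOH) = 0.03897 × 0.5768 = 0.02248 mol
Let x = n(H2C2O4), y = n(KHC2O4).
Titrant: 2x + 1y = 0.02248;  mass: 90.03x + 128.13y = 1.654
Solving, x = 7.376 × 10^-3 mol, y = 7.726 × 10^-3 mol
mass of H2C2O4 = 7.376 × 10^-3 × 90.03 = 0.6641 g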